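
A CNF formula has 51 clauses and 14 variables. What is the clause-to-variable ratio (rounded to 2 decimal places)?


Clause-to-variable ratio = clauses / variables.
51 / 14 = 3.64.

3.64


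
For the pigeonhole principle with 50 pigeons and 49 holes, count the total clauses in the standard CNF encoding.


The PHP encoding has two parts:
1) At-least-one-hole clauses: 50 (one per pigeon, each with 49 literals).
2) At-most-one-pigeon-per-hole clauses: 49 holes * C(50,2) = 49 * 1225 = 60025.
Total clauses = 50 + 60025 = 60075.

60075


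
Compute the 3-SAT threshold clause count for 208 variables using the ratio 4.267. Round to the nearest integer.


The 3-SAT phase transition occurs at approximately 4.267 clauses per variable.
m = 4.267 * 208 = 887.536.
Rounded to nearest integer: 888.

888


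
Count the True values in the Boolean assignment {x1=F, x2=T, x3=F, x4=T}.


The weight is the number of variables assigned True.
True variables: x2, x4.
Weight = 2.

2


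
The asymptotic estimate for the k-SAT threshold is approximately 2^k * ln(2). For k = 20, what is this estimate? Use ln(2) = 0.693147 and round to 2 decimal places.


Using the asymptotic formula: threshold ~ 2^k * ln(2).
2^20 = 1048576.
1048576 * 0.693147 = 726817.31.

726817.31


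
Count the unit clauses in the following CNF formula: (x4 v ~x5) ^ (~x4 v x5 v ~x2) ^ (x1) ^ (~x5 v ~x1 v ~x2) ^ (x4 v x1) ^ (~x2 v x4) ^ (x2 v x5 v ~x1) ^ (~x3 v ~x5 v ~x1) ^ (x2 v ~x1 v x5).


A unit clause contains exactly one literal.
Unit clauses found: (x1).
Count = 1.

1


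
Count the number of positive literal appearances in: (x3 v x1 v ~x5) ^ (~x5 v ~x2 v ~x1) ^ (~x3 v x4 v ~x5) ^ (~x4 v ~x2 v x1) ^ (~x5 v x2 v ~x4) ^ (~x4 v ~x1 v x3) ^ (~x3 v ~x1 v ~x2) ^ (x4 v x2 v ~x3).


Scan each clause for unnegated literals.
Clause 1: 2 positive; Clause 2: 0 positive; Clause 3: 1 positive; Clause 4: 1 positive; Clause 5: 1 positive; Clause 6: 1 positive; Clause 7: 0 positive; Clause 8: 2 positive.
Total positive literal occurrences = 8.

8


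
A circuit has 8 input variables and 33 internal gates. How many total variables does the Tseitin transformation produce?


The Tseitin transformation introduces one auxiliary variable per gate.
Total variables = inputs + gates = 8 + 33 = 41.

41


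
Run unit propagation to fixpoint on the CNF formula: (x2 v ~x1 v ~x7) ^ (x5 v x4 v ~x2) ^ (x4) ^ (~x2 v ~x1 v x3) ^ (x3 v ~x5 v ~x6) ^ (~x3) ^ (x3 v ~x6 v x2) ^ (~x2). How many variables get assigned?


Unit propagation repeatedly assigns the literal in any unit clause, then simplifies.
Assignments in order: x4 = T, x3 = F, x2 = F, x6 = F.
No further unit clauses remain.
Total variables assigned = 4.

4


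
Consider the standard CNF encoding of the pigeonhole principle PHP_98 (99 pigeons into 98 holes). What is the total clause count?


The PHP encoding has two parts:
1) At-least-one-hole clauses: 99 (one per pigeon, each with 98 literals).
2) At-most-one-pigeon-per-hole clauses: 98 holes * C(99,2) = 98 * 4851 = 475398.
Total clauses = 99 + 475398 = 475497.

475497


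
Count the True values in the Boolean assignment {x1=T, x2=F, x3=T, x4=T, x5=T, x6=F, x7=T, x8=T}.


The weight is the number of variables assigned True.
True variables: x1, x3, x4, x5, x7, x8.
Weight = 6.

6


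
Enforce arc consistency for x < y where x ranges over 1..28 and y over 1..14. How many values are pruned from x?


For the constraint x < y, x needs a supporting value in y's domain.
x can be at most 13 (one less than y's maximum).
Valid x values from domain: 13 out of 28.
Pruned = 28 - 13 = 15.

15


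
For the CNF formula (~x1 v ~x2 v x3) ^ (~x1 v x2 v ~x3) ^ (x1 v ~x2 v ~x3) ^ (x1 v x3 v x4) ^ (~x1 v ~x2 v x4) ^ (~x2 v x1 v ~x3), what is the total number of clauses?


Each group enclosed in parentheses joined by ^ is one clause.
Counting the conjuncts: 6 clauses.

6


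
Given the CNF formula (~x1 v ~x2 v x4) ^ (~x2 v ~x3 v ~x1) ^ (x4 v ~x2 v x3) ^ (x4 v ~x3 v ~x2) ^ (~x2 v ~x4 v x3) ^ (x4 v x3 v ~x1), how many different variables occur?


Identify each distinct variable in the formula.
Variables found: x1, x2, x3, x4.
Total distinct variables = 4.

4


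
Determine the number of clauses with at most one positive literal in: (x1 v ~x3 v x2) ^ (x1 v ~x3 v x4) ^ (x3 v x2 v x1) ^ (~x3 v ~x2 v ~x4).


A Horn clause has at most one positive literal.
Clause 1: 2 positive lit(s) -> not Horn
Clause 2: 2 positive lit(s) -> not Horn
Clause 3: 3 positive lit(s) -> not Horn
Clause 4: 0 positive lit(s) -> Horn
Total Horn clauses = 1.

1


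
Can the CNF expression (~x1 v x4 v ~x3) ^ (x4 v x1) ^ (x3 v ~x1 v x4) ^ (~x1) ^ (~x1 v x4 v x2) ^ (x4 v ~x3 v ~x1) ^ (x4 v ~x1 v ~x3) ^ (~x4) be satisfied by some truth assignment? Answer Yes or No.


Check all 16 possible truth assignments.
Number of satisfying assignments found: 0.
The formula is unsatisfiable.

No


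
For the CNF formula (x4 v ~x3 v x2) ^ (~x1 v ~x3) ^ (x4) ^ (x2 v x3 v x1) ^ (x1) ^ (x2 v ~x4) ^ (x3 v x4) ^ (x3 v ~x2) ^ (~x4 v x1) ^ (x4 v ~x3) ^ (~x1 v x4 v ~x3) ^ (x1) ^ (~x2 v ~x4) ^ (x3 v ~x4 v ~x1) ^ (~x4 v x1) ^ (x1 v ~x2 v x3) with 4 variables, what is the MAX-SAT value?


Enumerate all 16 truth assignments.
For each, count how many of the 16 clauses are satisfied.
The formula is not fully satisfiable, so the maximum is below 16.
Maximum simultaneously satisfiable clauses = 14.

14


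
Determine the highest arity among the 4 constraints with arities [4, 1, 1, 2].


The arities are: 4, 1, 1, 2.
Scan for the maximum value.
Maximum arity = 4.

4


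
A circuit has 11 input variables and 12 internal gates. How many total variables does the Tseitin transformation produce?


The Tseitin transformation introduces one auxiliary variable per gate.
Total variables = inputs + gates = 11 + 12 = 23.

23


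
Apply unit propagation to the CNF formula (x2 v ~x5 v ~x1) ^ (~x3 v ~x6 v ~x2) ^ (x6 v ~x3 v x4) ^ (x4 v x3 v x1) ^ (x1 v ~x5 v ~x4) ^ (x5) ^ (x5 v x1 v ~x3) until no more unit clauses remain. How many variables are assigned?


Unit propagation repeatedly assigns the literal in any unit clause, then simplifies.
Assignments in order: x5 = T.
No further unit clauses remain.
Total variables assigned = 1.

1


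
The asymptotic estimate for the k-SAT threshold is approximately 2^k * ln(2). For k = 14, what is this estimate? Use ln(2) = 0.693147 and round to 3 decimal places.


Using the asymptotic formula: threshold ~ 2^k * ln(2).
2^14 = 16384.
16384 * 0.693147 = 11356.52.

11356.52


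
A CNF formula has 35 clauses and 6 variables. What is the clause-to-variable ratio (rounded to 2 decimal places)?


Clause-to-variable ratio = clauses / variables.
35 / 6 = 5.83.

5.83


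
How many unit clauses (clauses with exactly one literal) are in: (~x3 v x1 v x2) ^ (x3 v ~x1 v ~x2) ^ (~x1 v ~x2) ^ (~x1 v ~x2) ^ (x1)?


A unit clause contains exactly one literal.
Unit clauses found: (x1).
Count = 1.

1


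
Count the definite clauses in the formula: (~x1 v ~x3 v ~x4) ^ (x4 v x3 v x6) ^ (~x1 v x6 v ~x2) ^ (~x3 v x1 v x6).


A definite clause has exactly one positive literal.
Clause 1: 0 positive -> not definite
Clause 2: 3 positive -> not definite
Clause 3: 1 positive -> definite
Clause 4: 2 positive -> not definite
Definite clause count = 1.

1


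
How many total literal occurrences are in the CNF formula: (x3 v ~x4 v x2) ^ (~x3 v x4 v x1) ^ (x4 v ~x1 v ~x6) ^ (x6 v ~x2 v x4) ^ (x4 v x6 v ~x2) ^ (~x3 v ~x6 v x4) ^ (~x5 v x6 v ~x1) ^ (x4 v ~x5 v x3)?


Clause lengths: 3, 3, 3, 3, 3, 3, 3, 3.
Sum = 3 + 3 + 3 + 3 + 3 + 3 + 3 + 3 = 24.

24


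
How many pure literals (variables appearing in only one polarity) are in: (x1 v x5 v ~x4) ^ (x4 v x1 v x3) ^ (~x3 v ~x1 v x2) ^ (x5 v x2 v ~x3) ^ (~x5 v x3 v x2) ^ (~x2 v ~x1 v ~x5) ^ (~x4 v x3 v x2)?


A pure literal appears in only one polarity across all clauses.
No pure literals found.
Count = 0.

0


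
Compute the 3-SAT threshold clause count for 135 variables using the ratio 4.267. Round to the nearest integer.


The 3-SAT phase transition occurs at approximately 4.267 clauses per variable.
m = 4.267 * 135 = 576.045.
Rounded to nearest integer: 576.

576


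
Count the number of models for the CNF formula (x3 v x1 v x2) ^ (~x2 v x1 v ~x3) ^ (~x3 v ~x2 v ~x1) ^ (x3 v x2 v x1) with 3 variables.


Enumerate all 8 truth assignments over 3 variables.
Test each against every clause.
Satisfying assignments found: 5.

5


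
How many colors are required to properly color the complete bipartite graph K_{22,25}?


K_{22,25} is bipartite by definition: the two parts are independent sets, with every edge crossing between them.
Color all vertices in one part with color 1 and all vertices in the other part with color 2.
Since the graph has at least one edge, one color does not suffice.
Chromatic number = 2.

2


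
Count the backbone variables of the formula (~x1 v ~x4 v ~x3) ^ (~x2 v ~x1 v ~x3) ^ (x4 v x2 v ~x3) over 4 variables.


Find all satisfying assignments: 11 model(s).
Check which variables have the same value in every model.
No variable is fixed across all models.
Backbone size = 0.

0


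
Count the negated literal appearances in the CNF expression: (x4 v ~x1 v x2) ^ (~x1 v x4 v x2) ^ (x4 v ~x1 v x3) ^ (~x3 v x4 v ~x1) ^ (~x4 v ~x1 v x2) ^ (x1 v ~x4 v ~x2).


Scan each clause for negated literals.
Clause 1: 1 negative; Clause 2: 1 negative; Clause 3: 1 negative; Clause 4: 2 negative; Clause 5: 2 negative; Clause 6: 2 negative.
Total negative literal occurrences = 9.

9


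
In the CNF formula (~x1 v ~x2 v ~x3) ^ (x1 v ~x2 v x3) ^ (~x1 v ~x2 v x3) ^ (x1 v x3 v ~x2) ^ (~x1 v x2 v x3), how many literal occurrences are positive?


Scan each clause for unnegated literals.
Clause 1: 0 positive; Clause 2: 2 positive; Clause 3: 1 positive; Clause 4: 2 positive; Clause 5: 2 positive.
Total positive literal occurrences = 7.

7


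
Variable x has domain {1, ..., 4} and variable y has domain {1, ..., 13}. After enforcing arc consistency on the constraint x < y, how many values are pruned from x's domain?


For the constraint x < y, x needs a supporting value in y's domain.
x can be at most 12 (one less than y's maximum).
Valid x values from domain: 4 out of 4.
Pruned = 4 - 4 = 0.

0


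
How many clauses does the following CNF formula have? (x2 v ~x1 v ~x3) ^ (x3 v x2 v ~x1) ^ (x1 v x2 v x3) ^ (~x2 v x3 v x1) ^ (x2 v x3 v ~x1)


Each group enclosed in parentheses joined by ^ is one clause.
Counting the conjuncts: 5 clauses.

5


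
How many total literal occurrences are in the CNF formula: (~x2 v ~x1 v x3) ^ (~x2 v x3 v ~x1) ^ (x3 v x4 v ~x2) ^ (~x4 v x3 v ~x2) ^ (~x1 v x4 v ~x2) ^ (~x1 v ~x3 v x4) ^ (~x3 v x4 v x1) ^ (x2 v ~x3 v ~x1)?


Clause lengths: 3, 3, 3, 3, 3, 3, 3, 3.
Sum = 3 + 3 + 3 + 3 + 3 + 3 + 3 + 3 = 24.

24


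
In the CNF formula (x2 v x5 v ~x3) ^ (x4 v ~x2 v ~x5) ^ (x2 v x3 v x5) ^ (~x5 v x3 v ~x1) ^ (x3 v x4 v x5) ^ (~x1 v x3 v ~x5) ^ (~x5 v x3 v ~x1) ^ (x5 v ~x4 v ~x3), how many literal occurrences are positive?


Scan each clause for unnegated literals.
Clause 1: 2 positive; Clause 2: 1 positive; Clause 3: 3 positive; Clause 4: 1 positive; Clause 5: 3 positive; Clause 6: 1 positive; Clause 7: 1 positive; Clause 8: 1 positive.
Total positive literal occurrences = 13.

13


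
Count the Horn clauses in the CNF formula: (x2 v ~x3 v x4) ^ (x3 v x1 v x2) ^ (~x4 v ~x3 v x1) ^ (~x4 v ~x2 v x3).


A Horn clause has at most one positive literal.
Clause 1: 2 positive lit(s) -> not Horn
Clause 2: 3 positive lit(s) -> not Horn
Clause 3: 1 positive lit(s) -> Horn
Clause 4: 1 positive lit(s) -> Horn
Total Horn clauses = 2.

2


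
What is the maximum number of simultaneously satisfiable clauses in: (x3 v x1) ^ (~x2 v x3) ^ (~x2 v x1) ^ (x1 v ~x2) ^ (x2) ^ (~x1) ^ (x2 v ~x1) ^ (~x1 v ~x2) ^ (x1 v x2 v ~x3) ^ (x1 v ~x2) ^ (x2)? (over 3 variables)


Enumerate all 8 truth assignments.
For each, count how many of the 11 clauses are satisfied.
The formula is not fully satisfiable, so the maximum is below 11.
Maximum simultaneously satisfiable clauses = 9.

9


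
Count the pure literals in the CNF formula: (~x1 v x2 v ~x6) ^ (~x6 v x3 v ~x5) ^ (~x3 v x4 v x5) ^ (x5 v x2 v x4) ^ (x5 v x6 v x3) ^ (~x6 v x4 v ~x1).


A pure literal appears in only one polarity across all clauses.
Pure literals: x1 (negative only), x2 (positive only), x4 (positive only).
Count = 3.

3


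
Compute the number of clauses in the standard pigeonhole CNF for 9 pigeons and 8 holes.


The PHP encoding has two parts:
1) At-least-one-hole clauses: 9 (one per pigeon, each with 8 literals).
2) At-most-one-pigeon-per-hole clauses: 8 holes * C(9,2) = 8 * 36 = 288.
Total clauses = 9 + 288 = 297.

297


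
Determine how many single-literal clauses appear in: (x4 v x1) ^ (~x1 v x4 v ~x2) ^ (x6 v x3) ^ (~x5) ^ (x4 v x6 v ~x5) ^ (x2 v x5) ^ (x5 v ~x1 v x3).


A unit clause contains exactly one literal.
Unit clauses found: (~x5).
Count = 1.

1


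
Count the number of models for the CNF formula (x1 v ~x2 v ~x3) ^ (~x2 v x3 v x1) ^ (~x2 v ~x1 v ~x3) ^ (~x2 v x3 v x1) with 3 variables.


Enumerate all 8 truth assignments over 3 variables.
Test each against every clause.
Satisfying assignments found: 5.

5


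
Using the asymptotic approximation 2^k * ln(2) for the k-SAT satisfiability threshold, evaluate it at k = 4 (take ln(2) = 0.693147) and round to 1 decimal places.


Using the asymptotic formula: threshold ~ 2^k * ln(2).
2^4 = 16.
16 * 0.693147 = 11.1.

11.1


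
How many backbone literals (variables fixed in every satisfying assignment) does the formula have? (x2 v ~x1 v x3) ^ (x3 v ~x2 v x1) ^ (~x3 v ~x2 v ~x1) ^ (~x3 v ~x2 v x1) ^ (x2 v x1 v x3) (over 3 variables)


Find all satisfying assignments: 3 model(s).
Check which variables have the same value in every model.
No variable is fixed across all models.
Backbone size = 0.

0


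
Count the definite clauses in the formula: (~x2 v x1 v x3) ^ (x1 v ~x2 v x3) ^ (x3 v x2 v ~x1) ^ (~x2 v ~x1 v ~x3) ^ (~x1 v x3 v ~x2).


A definite clause has exactly one positive literal.
Clause 1: 2 positive -> not definite
Clause 2: 2 positive -> not definite
Clause 3: 2 positive -> not definite
Clause 4: 0 positive -> not definite
Clause 5: 1 positive -> definite
Definite clause count = 1.

1


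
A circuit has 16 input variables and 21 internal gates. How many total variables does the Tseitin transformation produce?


The Tseitin transformation introduces one auxiliary variable per gate.
Total variables = inputs + gates = 16 + 21 = 37.

37


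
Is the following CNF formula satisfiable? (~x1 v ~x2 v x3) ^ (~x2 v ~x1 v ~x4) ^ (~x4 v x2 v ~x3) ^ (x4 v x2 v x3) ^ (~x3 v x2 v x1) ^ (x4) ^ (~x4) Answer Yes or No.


Check all 16 possible truth assignments.
Number of satisfying assignments found: 0.
The formula is unsatisfiable.

No


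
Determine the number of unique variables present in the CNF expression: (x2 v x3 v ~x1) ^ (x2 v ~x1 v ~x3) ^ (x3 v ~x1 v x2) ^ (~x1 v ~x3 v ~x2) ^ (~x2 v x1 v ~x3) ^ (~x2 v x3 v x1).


Identify each distinct variable in the formula.
Variables found: x1, x2, x3.
Total distinct variables = 3.

3


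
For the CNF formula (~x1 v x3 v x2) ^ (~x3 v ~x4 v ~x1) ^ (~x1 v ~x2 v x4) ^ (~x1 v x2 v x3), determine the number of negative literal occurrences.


Scan each clause for negated literals.
Clause 1: 1 negative; Clause 2: 3 negative; Clause 3: 2 negative; Clause 4: 1 negative.
Total negative literal occurrences = 7.

7


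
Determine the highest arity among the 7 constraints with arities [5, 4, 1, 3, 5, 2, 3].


The arities are: 5, 4, 1, 3, 5, 2, 3.
Scan for the maximum value.
Maximum arity = 5.

5


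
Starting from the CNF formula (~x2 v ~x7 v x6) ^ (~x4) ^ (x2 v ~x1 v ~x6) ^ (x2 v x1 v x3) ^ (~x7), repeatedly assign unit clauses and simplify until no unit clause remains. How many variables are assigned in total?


Unit propagation repeatedly assigns the literal in any unit clause, then simplifies.
Assignments in order: x4 = F, x7 = F.
No further unit clauses remain.
Total variables assigned = 2.

2


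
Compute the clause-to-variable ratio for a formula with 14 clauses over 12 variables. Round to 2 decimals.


Clause-to-variable ratio = clauses / variables.
14 / 12 = 1.17.

1.17


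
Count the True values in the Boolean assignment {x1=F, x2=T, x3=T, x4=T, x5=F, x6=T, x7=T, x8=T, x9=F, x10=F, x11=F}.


The weight is the number of variables assigned True.
True variables: x2, x3, x4, x6, x7, x8.
Weight = 6.

6


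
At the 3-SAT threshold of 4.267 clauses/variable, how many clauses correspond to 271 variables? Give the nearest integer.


The 3-SAT phase transition occurs at approximately 4.267 clauses per variable.
m = 4.267 * 271 = 1156.357.
Rounded to nearest integer: 1156.

1156


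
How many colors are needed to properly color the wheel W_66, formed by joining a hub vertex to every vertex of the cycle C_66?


W_66 consists of the cycle C_66 together with a hub vertex adjacent to every cycle vertex.
The cycle C_66 needs 2 colors (even cycle -> 2).
The hub is adjacent to every cycle vertex, so it must receive a new color distinct from all of them.
Chromatic number = 2 + 1 = 3.

3


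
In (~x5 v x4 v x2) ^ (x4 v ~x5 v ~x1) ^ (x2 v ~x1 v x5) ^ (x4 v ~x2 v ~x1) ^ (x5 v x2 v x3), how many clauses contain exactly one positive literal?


A definite clause has exactly one positive literal.
Clause 1: 2 positive -> not definite
Clause 2: 1 positive -> definite
Clause 3: 2 positive -> not definite
Clause 4: 1 positive -> definite
Clause 5: 3 positive -> not definite
Definite clause count = 2.

2


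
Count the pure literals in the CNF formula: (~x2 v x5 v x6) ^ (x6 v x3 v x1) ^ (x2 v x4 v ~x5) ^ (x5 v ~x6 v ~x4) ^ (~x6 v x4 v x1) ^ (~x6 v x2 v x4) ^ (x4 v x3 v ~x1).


A pure literal appears in only one polarity across all clauses.
Pure literals: x3 (positive only).
Count = 1.

1


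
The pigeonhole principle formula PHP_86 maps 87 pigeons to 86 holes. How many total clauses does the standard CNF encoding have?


The PHP encoding has two parts:
1) At-least-one-hole clauses: 87 (one per pigeon, each with 86 literals).
2) At-most-one-pigeon-per-hole clauses: 86 holes * C(87,2) = 86 * 3741 = 321726.
Total clauses = 87 + 321726 = 321813.

321813


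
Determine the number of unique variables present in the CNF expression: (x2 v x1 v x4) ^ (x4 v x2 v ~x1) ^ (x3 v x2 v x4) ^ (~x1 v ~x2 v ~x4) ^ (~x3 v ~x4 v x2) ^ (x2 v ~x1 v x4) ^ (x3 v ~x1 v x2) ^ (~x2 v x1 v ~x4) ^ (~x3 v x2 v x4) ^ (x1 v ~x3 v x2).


Identify each distinct variable in the formula.
Variables found: x1, x2, x3, x4.
Total distinct variables = 4.

4


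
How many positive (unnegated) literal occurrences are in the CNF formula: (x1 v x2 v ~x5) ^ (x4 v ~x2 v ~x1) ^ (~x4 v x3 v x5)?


Scan each clause for unnegated literals.
Clause 1: 2 positive; Clause 2: 1 positive; Clause 3: 2 positive.
Total positive literal occurrences = 5.

5


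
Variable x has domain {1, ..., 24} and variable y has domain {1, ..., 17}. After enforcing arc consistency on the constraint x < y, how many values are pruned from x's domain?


For the constraint x < y, x needs a supporting value in y's domain.
x can be at most 16 (one less than y's maximum).
Valid x values from domain: 16 out of 24.
Pruned = 24 - 16 = 8.

8


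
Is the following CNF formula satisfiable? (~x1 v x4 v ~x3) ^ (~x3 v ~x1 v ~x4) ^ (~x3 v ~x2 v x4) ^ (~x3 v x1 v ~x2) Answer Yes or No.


Check all 16 possible truth assignments.
Number of satisfying assignments found: 10.
The formula is satisfiable.

Yes


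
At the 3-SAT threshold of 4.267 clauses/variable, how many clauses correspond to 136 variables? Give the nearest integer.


The 3-SAT phase transition occurs at approximately 4.267 clauses per variable.
m = 4.267 * 136 = 580.312.
Rounded to nearest integer: 580.

580


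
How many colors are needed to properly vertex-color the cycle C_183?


An odd cycle cannot be 2-colored: alternating two colors around the cycle returns to the start with a conflict.
Since 183 is odd, three colors are required (and three suffice).
Chromatic number = 3.

3


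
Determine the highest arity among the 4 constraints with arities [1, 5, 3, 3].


The arities are: 1, 5, 3, 3.
Scan for the maximum value.
Maximum arity = 5.

5


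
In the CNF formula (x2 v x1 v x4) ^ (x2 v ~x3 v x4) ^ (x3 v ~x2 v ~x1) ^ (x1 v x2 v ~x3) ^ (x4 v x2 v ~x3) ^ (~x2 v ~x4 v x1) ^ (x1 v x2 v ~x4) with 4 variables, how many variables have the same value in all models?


Find all satisfying assignments: 7 model(s).
Check which variables have the same value in every model.
No variable is fixed across all models.
Backbone size = 0.

0


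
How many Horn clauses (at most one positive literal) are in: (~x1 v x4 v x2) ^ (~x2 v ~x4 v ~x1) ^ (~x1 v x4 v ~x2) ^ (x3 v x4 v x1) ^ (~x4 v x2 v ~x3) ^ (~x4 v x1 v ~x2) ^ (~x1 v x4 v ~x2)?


A Horn clause has at most one positive literal.
Clause 1: 2 positive lit(s) -> not Horn
Clause 2: 0 positive lit(s) -> Horn
Clause 3: 1 positive lit(s) -> Horn
Clause 4: 3 positive lit(s) -> not Horn
Clause 5: 1 positive lit(s) -> Horn
Clause 6: 1 positive lit(s) -> Horn
Clause 7: 1 positive lit(s) -> Horn
Total Horn clauses = 5.

5


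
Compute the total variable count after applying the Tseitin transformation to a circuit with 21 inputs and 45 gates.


The Tseitin transformation introduces one auxiliary variable per gate.
Total variables = inputs + gates = 21 + 45 = 66.

66


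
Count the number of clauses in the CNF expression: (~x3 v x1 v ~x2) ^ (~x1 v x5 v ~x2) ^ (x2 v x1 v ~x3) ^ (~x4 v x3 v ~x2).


Each group enclosed in parentheses joined by ^ is one clause.
Counting the conjuncts: 4 clauses.

4


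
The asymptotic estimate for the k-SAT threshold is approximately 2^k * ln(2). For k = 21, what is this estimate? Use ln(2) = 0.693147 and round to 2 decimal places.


Using the asymptotic formula: threshold ~ 2^k * ln(2).
2^21 = 2097152.
2097152 * 0.693147 = 1453634.62.

1453634.62


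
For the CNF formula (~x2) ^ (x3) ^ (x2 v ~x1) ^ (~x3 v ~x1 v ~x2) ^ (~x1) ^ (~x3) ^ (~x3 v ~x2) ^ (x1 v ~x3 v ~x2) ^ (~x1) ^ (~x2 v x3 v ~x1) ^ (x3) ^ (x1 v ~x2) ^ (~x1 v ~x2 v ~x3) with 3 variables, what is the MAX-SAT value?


Enumerate all 8 truth assignments.
For each, count how many of the 13 clauses are satisfied.
The formula is not fully satisfiable, so the maximum is below 13.
Maximum simultaneously satisfiable clauses = 12.

12


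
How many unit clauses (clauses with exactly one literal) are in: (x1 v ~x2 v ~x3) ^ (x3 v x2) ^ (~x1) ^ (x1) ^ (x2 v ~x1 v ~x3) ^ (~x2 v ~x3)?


A unit clause contains exactly one literal.
Unit clauses found: (~x1), (x1).
Count = 2.

2


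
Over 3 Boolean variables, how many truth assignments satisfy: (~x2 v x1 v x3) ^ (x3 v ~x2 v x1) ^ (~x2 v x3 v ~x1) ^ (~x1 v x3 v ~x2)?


Enumerate all 8 truth assignments over 3 variables.
Test each against every clause.
Satisfying assignments found: 6.

6


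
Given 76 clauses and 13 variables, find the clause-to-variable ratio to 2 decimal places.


Clause-to-variable ratio = clauses / variables.
76 / 13 = 5.85.

5.85


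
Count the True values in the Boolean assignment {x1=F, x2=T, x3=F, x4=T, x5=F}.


The weight is the number of variables assigned True.
True variables: x2, x4.
Weight = 2.

2


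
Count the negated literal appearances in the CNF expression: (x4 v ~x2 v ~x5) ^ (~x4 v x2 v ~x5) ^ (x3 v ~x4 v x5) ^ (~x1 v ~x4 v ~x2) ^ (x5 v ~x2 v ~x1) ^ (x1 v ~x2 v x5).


Scan each clause for negated literals.
Clause 1: 2 negative; Clause 2: 2 negative; Clause 3: 1 negative; Clause 4: 3 negative; Clause 5: 2 negative; Clause 6: 1 negative.
Total negative literal occurrences = 11.

11


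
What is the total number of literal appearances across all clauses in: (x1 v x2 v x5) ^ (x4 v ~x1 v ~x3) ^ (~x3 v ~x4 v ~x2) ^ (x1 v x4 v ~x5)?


Clause lengths: 3, 3, 3, 3.
Sum = 3 + 3 + 3 + 3 = 12.

12


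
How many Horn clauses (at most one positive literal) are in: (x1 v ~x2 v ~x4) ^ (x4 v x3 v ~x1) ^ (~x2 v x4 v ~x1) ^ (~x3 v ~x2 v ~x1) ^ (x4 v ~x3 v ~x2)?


A Horn clause has at most one positive literal.
Clause 1: 1 positive lit(s) -> Horn
Clause 2: 2 positive lit(s) -> not Horn
Clause 3: 1 positive lit(s) -> Horn
Clause 4: 0 positive lit(s) -> Horn
Clause 5: 1 positive lit(s) -> Horn
Total Horn clauses = 4.

4


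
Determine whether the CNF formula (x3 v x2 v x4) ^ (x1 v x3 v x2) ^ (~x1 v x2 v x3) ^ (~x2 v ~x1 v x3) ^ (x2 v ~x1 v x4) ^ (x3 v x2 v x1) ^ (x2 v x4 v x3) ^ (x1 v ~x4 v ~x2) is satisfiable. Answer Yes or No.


Check all 16 possible truth assignments.
Number of satisfying assignments found: 7.
The formula is satisfiable.

Yes


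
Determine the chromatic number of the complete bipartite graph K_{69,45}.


K_{69,45} is bipartite by definition: the two parts are independent sets, with every edge crossing between them.
Color all vertices in one part with color 1 and all vertices in the other part with color 2.
Since the graph has at least one edge, one color does not suffice.
Chromatic number = 2.

2


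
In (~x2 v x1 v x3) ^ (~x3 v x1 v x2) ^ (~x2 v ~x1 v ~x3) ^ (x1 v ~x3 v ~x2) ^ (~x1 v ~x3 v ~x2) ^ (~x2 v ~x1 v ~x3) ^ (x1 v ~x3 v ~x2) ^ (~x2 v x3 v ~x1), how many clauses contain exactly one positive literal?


A definite clause has exactly one positive literal.
Clause 1: 2 positive -> not definite
Clause 2: 2 positive -> not definite
Clause 3: 0 positive -> not definite
Clause 4: 1 positive -> definite
Clause 5: 0 positive -> not definite
Clause 6: 0 positive -> not definite
Clause 7: 1 positive -> definite
Clause 8: 1 positive -> definite
Definite clause count = 3.

3


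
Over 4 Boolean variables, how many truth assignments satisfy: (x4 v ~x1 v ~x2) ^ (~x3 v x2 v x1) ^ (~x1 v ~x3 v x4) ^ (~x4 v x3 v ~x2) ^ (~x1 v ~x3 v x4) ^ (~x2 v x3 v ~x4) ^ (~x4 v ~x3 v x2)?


Enumerate all 16 truth assignments over 4 variables.
Test each against every clause.
Satisfying assignments found: 8.

8


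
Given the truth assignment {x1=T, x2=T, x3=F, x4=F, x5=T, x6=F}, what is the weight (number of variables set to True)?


The weight is the number of variables assigned True.
True variables: x1, x2, x5.
Weight = 3.

3


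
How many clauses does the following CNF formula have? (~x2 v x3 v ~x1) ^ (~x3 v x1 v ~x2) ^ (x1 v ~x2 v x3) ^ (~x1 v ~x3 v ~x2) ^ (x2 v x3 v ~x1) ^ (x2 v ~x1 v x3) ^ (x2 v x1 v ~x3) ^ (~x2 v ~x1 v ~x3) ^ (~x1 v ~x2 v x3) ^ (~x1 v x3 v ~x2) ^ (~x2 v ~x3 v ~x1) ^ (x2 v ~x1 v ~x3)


Each group enclosed in parentheses joined by ^ is one clause.
Counting the conjuncts: 12 clauses.

12


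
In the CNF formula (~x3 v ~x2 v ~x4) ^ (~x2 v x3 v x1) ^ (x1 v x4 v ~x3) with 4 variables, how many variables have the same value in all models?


Find all satisfying assignments: 10 model(s).
Check which variables have the same value in every model.
No variable is fixed across all models.
Backbone size = 0.

0


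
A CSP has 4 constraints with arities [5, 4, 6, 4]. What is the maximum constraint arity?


The arities are: 5, 4, 6, 4.
Scan for the maximum value.
Maximum arity = 6.

6


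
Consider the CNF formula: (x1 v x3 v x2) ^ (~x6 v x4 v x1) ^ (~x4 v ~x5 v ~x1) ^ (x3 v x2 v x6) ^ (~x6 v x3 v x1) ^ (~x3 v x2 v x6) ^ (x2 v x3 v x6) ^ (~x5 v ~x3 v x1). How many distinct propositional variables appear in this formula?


Identify each distinct variable in the formula.
Variables found: x1, x2, x3, x4, x5, x6.
Total distinct variables = 6.

6


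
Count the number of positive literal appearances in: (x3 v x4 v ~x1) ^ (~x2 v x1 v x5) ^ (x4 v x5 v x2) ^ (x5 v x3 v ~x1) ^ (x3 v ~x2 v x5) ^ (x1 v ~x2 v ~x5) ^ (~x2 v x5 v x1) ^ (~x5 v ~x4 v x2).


Scan each clause for unnegated literals.
Clause 1: 2 positive; Clause 2: 2 positive; Clause 3: 3 positive; Clause 4: 2 positive; Clause 5: 2 positive; Clause 6: 1 positive; Clause 7: 2 positive; Clause 8: 1 positive.
Total positive literal occurrences = 15.

15


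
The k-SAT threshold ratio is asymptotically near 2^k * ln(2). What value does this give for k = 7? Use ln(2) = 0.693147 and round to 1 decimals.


Using the asymptotic formula: threshold ~ 2^k * ln(2).
2^7 = 128.
128 * 0.693147 = 88.7.

88.7


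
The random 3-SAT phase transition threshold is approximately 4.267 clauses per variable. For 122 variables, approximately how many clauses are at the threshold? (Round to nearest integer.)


The 3-SAT phase transition occurs at approximately 4.267 clauses per variable.
m = 4.267 * 122 = 520.574.
Rounded to nearest integer: 521.

521


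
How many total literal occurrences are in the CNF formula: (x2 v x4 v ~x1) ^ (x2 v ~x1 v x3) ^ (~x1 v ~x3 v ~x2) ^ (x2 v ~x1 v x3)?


Clause lengths: 3, 3, 3, 3.
Sum = 3 + 3 + 3 + 3 = 12.

12


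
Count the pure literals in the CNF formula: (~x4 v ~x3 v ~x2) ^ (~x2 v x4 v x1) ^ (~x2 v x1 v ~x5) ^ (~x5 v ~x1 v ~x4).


A pure literal appears in only one polarity across all clauses.
Pure literals: x2 (negative only), x3 (negative only), x5 (negative only).
Count = 3.

3


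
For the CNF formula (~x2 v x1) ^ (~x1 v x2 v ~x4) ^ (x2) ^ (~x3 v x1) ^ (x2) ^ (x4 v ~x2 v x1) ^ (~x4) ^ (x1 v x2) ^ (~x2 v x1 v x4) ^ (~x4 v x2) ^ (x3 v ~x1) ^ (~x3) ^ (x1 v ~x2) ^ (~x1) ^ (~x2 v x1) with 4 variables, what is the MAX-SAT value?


Enumerate all 16 truth assignments.
For each, count how many of the 15 clauses are satisfied.
The formula is not fully satisfiable, so the maximum is below 15.
Maximum simultaneously satisfiable clauses = 13.

13


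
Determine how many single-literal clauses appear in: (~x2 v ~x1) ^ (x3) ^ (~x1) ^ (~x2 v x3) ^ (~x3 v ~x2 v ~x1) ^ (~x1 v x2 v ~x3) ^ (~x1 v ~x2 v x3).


A unit clause contains exactly one literal.
Unit clauses found: (x3), (~x1).
Count = 2.

2


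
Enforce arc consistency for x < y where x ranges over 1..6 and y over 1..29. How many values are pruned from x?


For the constraint x < y, x needs a supporting value in y's domain.
x can be at most 28 (one less than y's maximum).
Valid x values from domain: 6 out of 6.
Pruned = 6 - 6 = 0.

0


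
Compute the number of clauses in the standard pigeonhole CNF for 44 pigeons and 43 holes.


The PHP encoding has two parts:
1) At-least-one-hole clauses: 44 (one per pigeon, each with 43 literals).
2) At-most-one-pigeon-per-hole clauses: 43 holes * C(44,2) = 43 * 946 = 40678.
Total clauses = 44 + 40678 = 40722.

40722


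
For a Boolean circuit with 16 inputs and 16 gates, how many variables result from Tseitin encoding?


The Tseitin transformation introduces one auxiliary variable per gate.
Total variables = inputs + gates = 16 + 16 = 32.

32


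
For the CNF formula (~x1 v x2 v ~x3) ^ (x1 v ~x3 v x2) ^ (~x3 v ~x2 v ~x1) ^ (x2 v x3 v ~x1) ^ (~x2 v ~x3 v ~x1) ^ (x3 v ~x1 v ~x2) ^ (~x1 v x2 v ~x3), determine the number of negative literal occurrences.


Scan each clause for negated literals.
Clause 1: 2 negative; Clause 2: 1 negative; Clause 3: 3 negative; Clause 4: 1 negative; Clause 5: 3 negative; Clause 6: 2 negative; Clause 7: 2 negative.
Total negative literal occurrences = 14.

14


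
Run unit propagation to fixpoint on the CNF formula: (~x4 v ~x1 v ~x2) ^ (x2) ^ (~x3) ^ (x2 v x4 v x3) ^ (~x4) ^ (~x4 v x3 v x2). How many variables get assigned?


Unit propagation repeatedly assigns the literal in any unit clause, then simplifies.
Assignments in order: x2 = T, x3 = F, x4 = F.
No further unit clauses remain.
Total variables assigned = 3.

3


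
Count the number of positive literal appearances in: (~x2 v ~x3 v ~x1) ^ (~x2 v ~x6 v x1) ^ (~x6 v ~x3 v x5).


Scan each clause for unnegated literals.
Clause 1: 0 positive; Clause 2: 1 positive; Clause 3: 1 positive.
Total positive literal occurrences = 2.

2


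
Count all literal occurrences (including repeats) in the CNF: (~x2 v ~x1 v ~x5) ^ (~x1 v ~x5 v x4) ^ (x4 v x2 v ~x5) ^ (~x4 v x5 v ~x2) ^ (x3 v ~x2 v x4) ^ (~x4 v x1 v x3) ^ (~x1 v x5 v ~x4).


Clause lengths: 3, 3, 3, 3, 3, 3, 3.
Sum = 3 + 3 + 3 + 3 + 3 + 3 + 3 = 21.

21


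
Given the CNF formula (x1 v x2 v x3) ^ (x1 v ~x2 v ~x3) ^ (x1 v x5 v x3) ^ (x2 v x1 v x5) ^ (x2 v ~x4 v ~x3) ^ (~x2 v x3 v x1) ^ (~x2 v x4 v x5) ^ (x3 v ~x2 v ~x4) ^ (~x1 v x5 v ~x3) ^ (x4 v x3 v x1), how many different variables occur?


Identify each distinct variable in the formula.
Variables found: x1, x2, x3, x4, x5.
Total distinct variables = 5.

5


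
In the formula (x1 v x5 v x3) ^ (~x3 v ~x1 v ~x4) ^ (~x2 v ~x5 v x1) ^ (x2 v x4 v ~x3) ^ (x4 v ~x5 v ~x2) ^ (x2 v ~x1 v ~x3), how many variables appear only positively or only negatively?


A pure literal appears in only one polarity across all clauses.
No pure literals found.
Count = 0.

0


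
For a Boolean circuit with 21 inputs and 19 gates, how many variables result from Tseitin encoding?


The Tseitin transformation introduces one auxiliary variable per gate.
Total variables = inputs + gates = 21 + 19 = 40.

40


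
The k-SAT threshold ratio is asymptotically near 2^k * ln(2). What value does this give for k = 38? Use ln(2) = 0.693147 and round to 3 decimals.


Using the asymptotic formula: threshold ~ 2^k * ln(2).
2^38 = 274877906944.
274877906944 * 0.693147 = 190530796564.513.

190530796564.513


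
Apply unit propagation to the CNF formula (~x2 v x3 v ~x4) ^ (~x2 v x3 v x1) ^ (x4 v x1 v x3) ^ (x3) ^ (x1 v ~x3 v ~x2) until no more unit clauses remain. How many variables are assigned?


Unit propagation repeatedly assigns the literal in any unit clause, then simplifies.
Assignments in order: x3 = T.
No further unit clauses remain.
Total variables assigned = 1.

1


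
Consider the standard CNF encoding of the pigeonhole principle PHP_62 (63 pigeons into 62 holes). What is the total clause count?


The PHP encoding has two parts:
1) At-least-one-hole clauses: 63 (one per pigeon, each with 62 literals).
2) At-most-one-pigeon-per-hole clauses: 62 holes * C(63,2) = 62 * 1953 = 121086.
Total clauses = 63 + 121086 = 121149.

121149


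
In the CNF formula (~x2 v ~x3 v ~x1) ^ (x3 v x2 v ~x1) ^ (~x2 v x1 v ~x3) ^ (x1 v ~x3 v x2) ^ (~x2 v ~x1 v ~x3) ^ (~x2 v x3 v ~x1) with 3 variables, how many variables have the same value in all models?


Find all satisfying assignments: 3 model(s).
Check which variables have the same value in every model.
No variable is fixed across all models.
Backbone size = 0.

0


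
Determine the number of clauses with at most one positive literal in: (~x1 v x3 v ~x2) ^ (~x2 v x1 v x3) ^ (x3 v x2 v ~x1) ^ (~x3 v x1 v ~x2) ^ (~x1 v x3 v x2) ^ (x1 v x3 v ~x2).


A Horn clause has at most one positive literal.
Clause 1: 1 positive lit(s) -> Horn
Clause 2: 2 positive lit(s) -> not Horn
Clause 3: 2 positive lit(s) -> not Horn
Clause 4: 1 positive lit(s) -> Horn
Clause 5: 2 positive lit(s) -> not Horn
Clause 6: 2 positive lit(s) -> not Horn
Total Horn clauses = 2.

2


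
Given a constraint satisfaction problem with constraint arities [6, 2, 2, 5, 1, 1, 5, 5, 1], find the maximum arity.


The arities are: 6, 2, 2, 5, 1, 1, 5, 5, 1.
Scan for the maximum value.
Maximum arity = 6.

6


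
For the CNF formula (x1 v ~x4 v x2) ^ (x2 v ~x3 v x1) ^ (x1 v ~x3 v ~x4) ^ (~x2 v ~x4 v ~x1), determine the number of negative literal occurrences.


Scan each clause for negated literals.
Clause 1: 1 negative; Clause 2: 1 negative; Clause 3: 2 negative; Clause 4: 3 negative.
Total negative literal occurrences = 7.

7


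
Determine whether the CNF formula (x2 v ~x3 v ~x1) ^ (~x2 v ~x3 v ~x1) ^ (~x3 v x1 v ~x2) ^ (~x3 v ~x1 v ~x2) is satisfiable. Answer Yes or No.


Check all 8 possible truth assignments.
Number of satisfying assignments found: 5.
The formula is satisfiable.

Yes


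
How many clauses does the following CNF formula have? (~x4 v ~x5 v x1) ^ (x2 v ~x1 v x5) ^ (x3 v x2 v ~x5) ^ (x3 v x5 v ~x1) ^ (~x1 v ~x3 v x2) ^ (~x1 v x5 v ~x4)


Each group enclosed in parentheses joined by ^ is one clause.
Counting the conjuncts: 6 clauses.

6


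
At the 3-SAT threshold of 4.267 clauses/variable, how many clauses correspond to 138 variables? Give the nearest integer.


The 3-SAT phase transition occurs at approximately 4.267 clauses per variable.
m = 4.267 * 138 = 588.846.
Rounded to nearest integer: 589.

589


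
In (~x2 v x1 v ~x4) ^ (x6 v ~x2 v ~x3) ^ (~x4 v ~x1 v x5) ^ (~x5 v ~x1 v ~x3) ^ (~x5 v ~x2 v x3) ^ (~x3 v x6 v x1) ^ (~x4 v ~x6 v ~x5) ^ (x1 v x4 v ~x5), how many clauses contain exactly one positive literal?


A definite clause has exactly one positive literal.
Clause 1: 1 positive -> definite
Clause 2: 1 positive -> definite
Clause 3: 1 positive -> definite
Clause 4: 0 positive -> not definite
Clause 5: 1 positive -> definite
Clause 6: 2 positive -> not definite
Clause 7: 0 positive -> not definite
Clause 8: 2 positive -> not definite
Definite clause count = 4.

4


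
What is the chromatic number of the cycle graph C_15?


An odd cycle cannot be 2-colored: alternating two colors around the cycle returns to the start with a conflict.
Since 15 is odd, three colors are required (and three suffice).
Chromatic number = 3.

3


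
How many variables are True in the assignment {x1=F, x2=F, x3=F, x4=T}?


The weight is the number of variables assigned True.
True variables: x4.
Weight = 1.

1


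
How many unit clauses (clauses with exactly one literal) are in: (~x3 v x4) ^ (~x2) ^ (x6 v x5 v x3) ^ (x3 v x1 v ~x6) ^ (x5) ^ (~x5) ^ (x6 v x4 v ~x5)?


A unit clause contains exactly one literal.
Unit clauses found: (~x2), (x5), (~x5).
Count = 3.

3


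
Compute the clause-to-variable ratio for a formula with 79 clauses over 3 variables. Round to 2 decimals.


Clause-to-variable ratio = clauses / variables.
79 / 3 = 26.33.

26.33


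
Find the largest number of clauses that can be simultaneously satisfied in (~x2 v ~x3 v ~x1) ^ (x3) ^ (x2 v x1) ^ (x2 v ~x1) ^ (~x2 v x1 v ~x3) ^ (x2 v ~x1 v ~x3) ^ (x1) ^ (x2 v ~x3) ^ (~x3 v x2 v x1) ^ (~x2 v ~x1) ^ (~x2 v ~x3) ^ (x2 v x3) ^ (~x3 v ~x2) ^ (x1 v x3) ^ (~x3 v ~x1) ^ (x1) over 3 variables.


Enumerate all 8 truth assignments.
For each, count how many of the 16 clauses are satisfied.
The formula is not fully satisfiable, so the maximum is below 16.
Maximum simultaneously satisfiable clauses = 14.

14


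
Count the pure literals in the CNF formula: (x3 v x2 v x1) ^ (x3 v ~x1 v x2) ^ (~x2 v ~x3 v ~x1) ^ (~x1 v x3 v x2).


A pure literal appears in only one polarity across all clauses.
No pure literals found.
Count = 0.

0


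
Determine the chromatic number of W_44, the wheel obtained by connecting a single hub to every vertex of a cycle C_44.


W_44 consists of the cycle C_44 together with a hub vertex adjacent to every cycle vertex.
The cycle C_44 needs 2 colors (even cycle -> 2).
The hub is adjacent to every cycle vertex, so it must receive a new color distinct from all of them.
Chromatic number = 2 + 1 = 3.

3


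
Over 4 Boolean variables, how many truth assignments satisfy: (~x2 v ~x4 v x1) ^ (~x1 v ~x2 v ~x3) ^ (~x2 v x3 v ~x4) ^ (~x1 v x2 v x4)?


Enumerate all 16 truth assignments over 4 variables.
Test each against every clause.
Satisfying assignments found: 9.

9


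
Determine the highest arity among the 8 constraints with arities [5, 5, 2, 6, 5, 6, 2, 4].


The arities are: 5, 5, 2, 6, 5, 6, 2, 4.
Scan for the maximum value.
Maximum arity = 6.

6


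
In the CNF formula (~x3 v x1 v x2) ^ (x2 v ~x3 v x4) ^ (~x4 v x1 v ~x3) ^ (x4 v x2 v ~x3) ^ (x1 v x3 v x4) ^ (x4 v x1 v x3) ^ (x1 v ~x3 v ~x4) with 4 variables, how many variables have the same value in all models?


Find all satisfying assignments: 10 model(s).
Check which variables have the same value in every model.
No variable is fixed across all models.
Backbone size = 0.

0


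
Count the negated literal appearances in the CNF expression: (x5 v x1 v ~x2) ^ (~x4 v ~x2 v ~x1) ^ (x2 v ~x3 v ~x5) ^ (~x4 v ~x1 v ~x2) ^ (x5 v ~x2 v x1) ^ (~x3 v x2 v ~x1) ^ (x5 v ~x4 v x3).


Scan each clause for negated literals.
Clause 1: 1 negative; Clause 2: 3 negative; Clause 3: 2 negative; Clause 4: 3 negative; Clause 5: 1 negative; Clause 6: 2 negative; Clause 7: 1 negative.
Total negative literal occurrences = 13.

13
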